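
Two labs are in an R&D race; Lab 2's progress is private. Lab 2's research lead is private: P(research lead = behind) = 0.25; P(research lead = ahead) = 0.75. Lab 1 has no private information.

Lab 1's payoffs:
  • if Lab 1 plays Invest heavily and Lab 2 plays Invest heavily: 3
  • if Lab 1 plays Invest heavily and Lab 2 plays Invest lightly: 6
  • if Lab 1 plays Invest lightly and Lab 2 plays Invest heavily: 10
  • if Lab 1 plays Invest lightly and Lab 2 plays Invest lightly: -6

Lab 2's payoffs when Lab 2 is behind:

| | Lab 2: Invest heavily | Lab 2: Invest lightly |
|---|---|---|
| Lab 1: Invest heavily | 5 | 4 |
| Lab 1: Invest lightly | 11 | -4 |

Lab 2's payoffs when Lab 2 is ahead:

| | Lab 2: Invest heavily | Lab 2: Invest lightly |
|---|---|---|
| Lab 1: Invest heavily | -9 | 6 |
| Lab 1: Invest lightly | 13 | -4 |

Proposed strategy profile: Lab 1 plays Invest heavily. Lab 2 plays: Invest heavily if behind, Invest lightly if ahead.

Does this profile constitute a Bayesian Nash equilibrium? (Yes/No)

Yes

Lab 1 plays Invest heavily: E[Invest heavily] = 0.25·(3) + 0.75·(6) = 5.25; E[Invest lightly] = -2. Best-responding. ✓
Lab 2 (research lead behind), facing Invest heavily: Invest heavily gives 5, Invest lightly gives 4. Proposed Invest heavily is best. ✓
Lab 2 (research lead ahead), facing Invest heavily: Invest heavily gives -9, Invest lightly gives 6. Proposed Invest lightly is best. ✓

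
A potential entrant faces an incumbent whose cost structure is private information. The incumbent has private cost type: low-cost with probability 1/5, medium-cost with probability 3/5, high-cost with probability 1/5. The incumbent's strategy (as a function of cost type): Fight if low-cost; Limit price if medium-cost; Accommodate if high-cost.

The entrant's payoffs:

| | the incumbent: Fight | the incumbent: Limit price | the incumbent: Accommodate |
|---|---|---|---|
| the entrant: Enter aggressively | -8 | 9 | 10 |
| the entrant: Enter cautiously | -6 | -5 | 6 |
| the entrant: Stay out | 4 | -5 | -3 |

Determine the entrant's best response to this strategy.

E[Enter aggressively] = 1/5·(-8) + 3/5·(9) + 1/5·(10) = 29/5
E[Enter cautiously] = 1/5·(-6) + 3/5·(-5) + 1/5·(6) = -3
E[Stay out] = 1/5·(4) + 3/5·(-5) + 1/5·(-3) = -14/5
Best response: Enter aggressively (29/5 is the largest).

Enter aggressively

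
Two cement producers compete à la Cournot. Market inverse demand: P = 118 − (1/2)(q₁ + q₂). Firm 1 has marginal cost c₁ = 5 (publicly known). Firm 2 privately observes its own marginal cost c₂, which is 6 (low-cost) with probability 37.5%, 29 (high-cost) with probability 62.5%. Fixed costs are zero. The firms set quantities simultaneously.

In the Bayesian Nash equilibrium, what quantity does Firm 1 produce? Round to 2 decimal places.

85.58

Each type of Firm 2 best-responds to q₁; Firm 1 best-responds to the expected q₂ over Firm 2's types.
Firm 2 with cost c maximizes (118 − (1/2)(q₁+q₂) − c)·q₂, giving q₂(c) = (118 − c − (1/2)q₁).
E[c₂] = 0.375·6 + 0.625·29 = 20.375
Firm 1's FOC against E[q₂] yields q₁ = (118 − 2·5 + E[c₂])/(3/2) = (118 − 10 + 20.375)/(3/2) = 85.5833.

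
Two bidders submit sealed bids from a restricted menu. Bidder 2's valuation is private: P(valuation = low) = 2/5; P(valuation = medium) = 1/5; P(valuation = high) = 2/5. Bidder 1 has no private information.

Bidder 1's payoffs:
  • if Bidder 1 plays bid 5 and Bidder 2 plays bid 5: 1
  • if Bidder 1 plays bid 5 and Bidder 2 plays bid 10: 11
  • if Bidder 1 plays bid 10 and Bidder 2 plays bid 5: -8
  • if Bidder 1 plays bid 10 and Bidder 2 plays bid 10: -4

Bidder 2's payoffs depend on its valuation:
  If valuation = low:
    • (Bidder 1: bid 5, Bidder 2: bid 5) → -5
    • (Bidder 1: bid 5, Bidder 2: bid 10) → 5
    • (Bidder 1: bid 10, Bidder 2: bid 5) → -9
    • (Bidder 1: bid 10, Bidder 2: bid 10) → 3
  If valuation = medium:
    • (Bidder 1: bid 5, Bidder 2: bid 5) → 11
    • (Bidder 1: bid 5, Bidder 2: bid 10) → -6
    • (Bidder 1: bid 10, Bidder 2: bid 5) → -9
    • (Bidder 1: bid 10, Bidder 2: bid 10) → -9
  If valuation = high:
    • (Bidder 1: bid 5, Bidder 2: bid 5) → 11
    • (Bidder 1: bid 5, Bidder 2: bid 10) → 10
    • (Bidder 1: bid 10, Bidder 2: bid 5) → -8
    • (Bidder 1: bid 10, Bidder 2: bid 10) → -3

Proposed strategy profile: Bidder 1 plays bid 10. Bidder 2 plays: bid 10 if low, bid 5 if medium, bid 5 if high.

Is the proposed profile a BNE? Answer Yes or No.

No

A profile is a BNE iff every type of every player is best-responding given beliefs about the other side.
Bidder 1 plays bid 10: E[bid 10] = 2/5·(-4) + 1/5·(-8) + 2/5·(-8) = -32/5; E[bid 5] = 5. Not best-responding. ✗
Bidder 2 (valuation low), facing bid 10: bid 5 gives -9, bid 10 gives 3. Proposed bid 10 is best. ✓
Bidder 2 (valuation medium), facing bid 10: bid 5 gives -9, bid 10 gives -9. Proposed bid 5 is best. ✓
Bidder 2 (valuation high), facing bid 10: bid 5 gives -8, bid 10 gives -3. Proposed bid 5 is not best — profitable deviation exists. ✗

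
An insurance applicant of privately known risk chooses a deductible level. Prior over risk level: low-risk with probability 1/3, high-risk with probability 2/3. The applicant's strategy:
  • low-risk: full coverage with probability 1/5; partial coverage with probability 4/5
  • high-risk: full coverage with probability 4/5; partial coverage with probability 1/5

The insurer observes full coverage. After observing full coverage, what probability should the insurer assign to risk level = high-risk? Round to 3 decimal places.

Apply Bayes' rule using the sender's strategy as the likelihood.
P(full coverage) = (1/3)·(1/5) + (2/3)·(4/5) = 3/5
P(high-risk | full coverage) = ((2/3)·(4/5)) / (3/5) = (8/15) / (3/5) = 8/9

0.889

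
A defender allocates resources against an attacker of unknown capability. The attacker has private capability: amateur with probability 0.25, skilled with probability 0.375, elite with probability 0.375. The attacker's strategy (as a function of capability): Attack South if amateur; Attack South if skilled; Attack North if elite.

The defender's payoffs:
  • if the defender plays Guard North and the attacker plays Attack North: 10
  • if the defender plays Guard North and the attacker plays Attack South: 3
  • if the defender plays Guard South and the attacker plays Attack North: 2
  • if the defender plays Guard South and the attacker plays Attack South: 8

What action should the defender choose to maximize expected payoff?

E[Guard North] = 0.25·(3) + 0.375·(3) + 0.375·(10) = 5.625
E[Guard South] = 0.25·(8) + 0.375·(8) + 0.375·(2) = 5.75
Best response: Guard South (5.75 is the largest).

Guard South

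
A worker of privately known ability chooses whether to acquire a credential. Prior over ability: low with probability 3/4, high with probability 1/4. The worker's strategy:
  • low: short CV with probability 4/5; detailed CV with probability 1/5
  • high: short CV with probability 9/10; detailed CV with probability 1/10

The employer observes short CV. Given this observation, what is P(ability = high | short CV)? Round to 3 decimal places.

0.273

P(short CV) = (3/4)·(4/5) + (1/4)·(9/10) = 33/40
P(high | short CV) = ((1/4)·(9/10)) / (33/40) = (9/40) / (33/40) = 3/11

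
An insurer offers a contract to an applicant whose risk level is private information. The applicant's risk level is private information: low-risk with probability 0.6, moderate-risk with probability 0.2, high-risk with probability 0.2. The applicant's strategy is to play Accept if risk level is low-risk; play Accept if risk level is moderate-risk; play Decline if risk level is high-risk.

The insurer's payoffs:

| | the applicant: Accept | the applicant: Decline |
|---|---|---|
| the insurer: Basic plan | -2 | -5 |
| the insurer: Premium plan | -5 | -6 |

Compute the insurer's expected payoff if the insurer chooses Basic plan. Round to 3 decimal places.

-2.600

E[Basic plan] = 0.6·(-2) + 0.2·(-2) + 0.2·(-5) = (-1.2) + (-0.4) + (-1) = -2.6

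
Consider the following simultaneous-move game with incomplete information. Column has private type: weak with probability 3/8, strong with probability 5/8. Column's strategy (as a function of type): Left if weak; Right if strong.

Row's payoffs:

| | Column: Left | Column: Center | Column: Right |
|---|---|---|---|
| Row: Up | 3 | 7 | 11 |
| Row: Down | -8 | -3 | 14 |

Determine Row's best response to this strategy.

Compute Row's expected payoff for each action, taking the expectation over Column's type.
E[Up] = 3/8·(3) + 5/8·(11) = 8
E[Down] = 3/8·(-8) + 5/8·(14) = 23/4
Best response: Up (8 is the largest).

Up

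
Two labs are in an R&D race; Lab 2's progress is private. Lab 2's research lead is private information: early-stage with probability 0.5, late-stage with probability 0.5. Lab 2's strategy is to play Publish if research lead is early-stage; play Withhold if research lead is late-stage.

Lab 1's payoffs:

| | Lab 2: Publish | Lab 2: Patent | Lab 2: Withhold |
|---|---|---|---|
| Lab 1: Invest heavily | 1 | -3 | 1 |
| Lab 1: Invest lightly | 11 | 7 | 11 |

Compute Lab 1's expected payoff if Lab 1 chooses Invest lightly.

E[Invest lightly] = 0.5·11 + 0.5·11 = 5.5 + 5.5 = 11

11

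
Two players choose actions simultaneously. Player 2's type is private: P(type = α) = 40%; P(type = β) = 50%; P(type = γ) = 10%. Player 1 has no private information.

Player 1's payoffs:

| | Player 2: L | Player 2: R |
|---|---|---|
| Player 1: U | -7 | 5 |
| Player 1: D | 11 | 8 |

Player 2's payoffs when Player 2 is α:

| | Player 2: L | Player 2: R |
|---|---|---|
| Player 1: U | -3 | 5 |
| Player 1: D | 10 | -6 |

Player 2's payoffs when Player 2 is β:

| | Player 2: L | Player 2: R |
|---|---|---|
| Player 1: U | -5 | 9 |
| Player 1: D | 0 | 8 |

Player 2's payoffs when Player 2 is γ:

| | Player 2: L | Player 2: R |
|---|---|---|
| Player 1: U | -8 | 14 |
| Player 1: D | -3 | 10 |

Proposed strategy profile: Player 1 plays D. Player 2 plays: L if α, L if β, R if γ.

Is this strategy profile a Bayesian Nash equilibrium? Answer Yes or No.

Player 1 plays D: E[D] = 0.4·(11) + 0.5·(11) + 0.1·(8) = 10.7; E[U] = -5.8. Best-responding. ✓
Player 2 (type α), facing D: L gives 10, R gives -6. Proposed L is best. ✓
Player 2 (type β), facing D: L gives 0, R gives 8. Proposed L is not best — profitable deviation exists. ✗
Player 2 (type γ), facing D: L gives -3, R gives 10. Proposed R is best. ✓

No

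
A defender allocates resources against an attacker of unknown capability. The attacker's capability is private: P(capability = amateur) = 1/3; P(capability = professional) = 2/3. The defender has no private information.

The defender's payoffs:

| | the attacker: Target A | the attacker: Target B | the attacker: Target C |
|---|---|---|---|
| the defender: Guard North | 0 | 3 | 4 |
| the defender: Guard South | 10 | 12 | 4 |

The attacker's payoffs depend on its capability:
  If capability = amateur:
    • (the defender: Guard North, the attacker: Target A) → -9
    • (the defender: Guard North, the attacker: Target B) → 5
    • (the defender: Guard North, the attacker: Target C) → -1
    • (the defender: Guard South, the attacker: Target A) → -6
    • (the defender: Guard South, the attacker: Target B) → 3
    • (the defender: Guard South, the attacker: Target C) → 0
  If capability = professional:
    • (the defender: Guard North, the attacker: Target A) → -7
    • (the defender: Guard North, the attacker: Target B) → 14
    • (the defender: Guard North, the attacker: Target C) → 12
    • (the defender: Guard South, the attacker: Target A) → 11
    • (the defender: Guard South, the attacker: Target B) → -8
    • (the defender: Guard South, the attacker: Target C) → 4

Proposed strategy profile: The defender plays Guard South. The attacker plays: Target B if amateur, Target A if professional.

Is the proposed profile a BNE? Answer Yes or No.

The defender plays Guard South: E[Guard South] = 1/3·(12) + 2/3·(10) = 32/3; E[Guard North] = 1. Best-responding. ✓
The attacker (capability amateur), facing Guard South: Target A gives -6, Target B gives 3, Target C gives 0. Proposed Target B is best. ✓
The attacker (capability professional), facing Guard South: Target A gives 11, Target B gives -8, Target C gives 4. Proposed Target A is best. ✓

Yes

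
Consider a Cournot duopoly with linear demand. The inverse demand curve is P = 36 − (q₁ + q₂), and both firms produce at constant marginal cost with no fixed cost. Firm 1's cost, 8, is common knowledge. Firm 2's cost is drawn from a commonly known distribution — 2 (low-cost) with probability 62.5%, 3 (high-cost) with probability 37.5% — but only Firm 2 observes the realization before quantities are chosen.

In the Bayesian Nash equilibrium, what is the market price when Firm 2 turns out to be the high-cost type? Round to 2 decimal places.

Firm 2 with cost c maximizes (36 − (q₁+q₂) − c)·q₂, giving q₂(c) = (36 − c − q₁)/2.
E[c₂] = 0.625·2 + 0.375·3 = 2.375
Firm 1's FOC against E[q₂] yields q₁ = (36 − 2·8 + E[c₂])/3 = (36 − 16 + 2.375)/3 = 7.45833.
q₂(high-cost) = 12.7708, so P = 36 − (7.45833 + 12.7708) = 15.7708.

15.77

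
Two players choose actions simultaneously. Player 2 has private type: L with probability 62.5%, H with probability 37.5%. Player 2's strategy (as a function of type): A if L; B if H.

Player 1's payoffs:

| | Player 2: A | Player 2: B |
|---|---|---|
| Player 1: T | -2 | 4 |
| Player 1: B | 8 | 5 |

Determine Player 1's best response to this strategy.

B

E[T] = 0.625·(-2) + 0.375·(4) = 0.25
E[B] = 0.625·(8) + 0.375·(5) = 6.875
Best response: B (6.875 is the largest).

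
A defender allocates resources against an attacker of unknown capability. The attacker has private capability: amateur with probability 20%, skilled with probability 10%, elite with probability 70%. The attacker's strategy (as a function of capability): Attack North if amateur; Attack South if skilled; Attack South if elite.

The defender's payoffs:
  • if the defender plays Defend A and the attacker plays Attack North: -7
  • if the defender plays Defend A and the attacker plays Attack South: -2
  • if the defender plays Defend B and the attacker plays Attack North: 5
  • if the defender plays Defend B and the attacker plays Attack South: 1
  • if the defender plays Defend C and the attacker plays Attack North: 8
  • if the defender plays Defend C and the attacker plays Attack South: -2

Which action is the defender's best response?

Defend B

E[Defend A] = 0.2·(-7) + 0.1·(-2) + 0.7·(-2) = -3
E[Defend B] = 0.2·(5) + 0.1·(1) + 0.7·(1) = 1.8
E[Defend C] = 0.2·(8) + 0.1·(-2) + 0.7·(-2) = 0
Best response: Defend B (1.8 is the largest).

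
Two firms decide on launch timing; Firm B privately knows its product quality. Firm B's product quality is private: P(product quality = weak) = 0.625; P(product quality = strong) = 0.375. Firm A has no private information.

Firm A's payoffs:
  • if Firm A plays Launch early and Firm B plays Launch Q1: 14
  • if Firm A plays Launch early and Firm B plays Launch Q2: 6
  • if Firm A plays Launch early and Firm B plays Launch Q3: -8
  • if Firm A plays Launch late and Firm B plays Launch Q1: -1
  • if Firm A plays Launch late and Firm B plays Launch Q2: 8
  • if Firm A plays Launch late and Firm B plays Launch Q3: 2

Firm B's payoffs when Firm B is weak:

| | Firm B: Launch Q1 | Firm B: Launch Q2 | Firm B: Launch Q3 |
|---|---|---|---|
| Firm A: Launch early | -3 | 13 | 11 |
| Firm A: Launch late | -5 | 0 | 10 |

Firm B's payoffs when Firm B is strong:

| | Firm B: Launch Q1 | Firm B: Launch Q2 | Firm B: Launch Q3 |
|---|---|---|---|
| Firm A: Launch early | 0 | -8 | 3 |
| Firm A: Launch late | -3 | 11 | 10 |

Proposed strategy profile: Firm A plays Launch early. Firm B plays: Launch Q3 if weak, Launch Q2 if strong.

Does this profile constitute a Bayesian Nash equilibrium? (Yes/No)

Firm A plays Launch early: E[Launch early] = 0.625·(-8) + 0.375·(6) = -2.75; E[Launch late] = 4.25. Not best-responding. ✗
Firm B (product quality weak), facing Launch early: Launch Q1 gives -3, Launch Q2 gives 13, Launch Q3 gives 11. Proposed Launch Q3 is not best — profitable deviation exists. ✗
Firm B (product quality strong), facing Launch early: Launch Q1 gives 0, Launch Q2 gives -8, Launch Q3 gives 3. Proposed Launch Q2 is not best — profitable deviation exists. ✗

No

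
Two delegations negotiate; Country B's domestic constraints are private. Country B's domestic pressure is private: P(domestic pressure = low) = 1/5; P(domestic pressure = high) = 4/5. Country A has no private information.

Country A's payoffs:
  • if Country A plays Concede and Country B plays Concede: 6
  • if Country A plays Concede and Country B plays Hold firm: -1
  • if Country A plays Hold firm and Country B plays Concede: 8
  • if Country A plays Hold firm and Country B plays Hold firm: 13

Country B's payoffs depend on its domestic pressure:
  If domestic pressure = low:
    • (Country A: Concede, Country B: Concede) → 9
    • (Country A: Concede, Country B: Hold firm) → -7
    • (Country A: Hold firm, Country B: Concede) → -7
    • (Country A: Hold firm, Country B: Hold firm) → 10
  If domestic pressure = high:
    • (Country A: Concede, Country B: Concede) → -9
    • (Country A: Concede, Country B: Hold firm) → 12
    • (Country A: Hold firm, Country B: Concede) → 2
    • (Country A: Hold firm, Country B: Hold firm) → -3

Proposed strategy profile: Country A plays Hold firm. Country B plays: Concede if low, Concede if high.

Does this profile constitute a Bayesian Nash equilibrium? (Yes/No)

No

A profile is a BNE iff every type of every player is best-responding given beliefs about the other side.
Country A plays Hold firm: E[Hold firm] = 1/5·(8) + 4/5·(8) = 8; E[Concede] = 6. Best-responding. ✓
Country B (domestic pressure low), facing Hold firm: Concede gives -7, Hold firm gives 10. Proposed Concede is not best — profitable deviation exists. ✗
Country B (domestic pressure high), facing Hold firm: Concede gives 2, Hold firm gives -3. Proposed Concede is best. ✓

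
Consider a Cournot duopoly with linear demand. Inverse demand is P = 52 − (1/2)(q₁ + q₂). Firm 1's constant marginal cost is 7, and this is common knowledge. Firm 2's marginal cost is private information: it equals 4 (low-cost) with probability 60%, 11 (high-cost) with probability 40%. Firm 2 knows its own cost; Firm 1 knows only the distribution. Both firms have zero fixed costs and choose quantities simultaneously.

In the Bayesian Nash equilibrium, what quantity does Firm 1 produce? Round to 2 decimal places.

Type-c best response for Firm 2: q₂(c) = (52 − c) − q₁/2.
Firm 1 maximizes expected profit; its first-order condition is 52 − q₁ − (1/2)E[q₂] − 7 = 0.
Substituting E[q₂] and solving: E[c₂] = 6.8, so q₁ = (52 − 2·7 + 6.8)/(3/2) = 29.8667.

29.87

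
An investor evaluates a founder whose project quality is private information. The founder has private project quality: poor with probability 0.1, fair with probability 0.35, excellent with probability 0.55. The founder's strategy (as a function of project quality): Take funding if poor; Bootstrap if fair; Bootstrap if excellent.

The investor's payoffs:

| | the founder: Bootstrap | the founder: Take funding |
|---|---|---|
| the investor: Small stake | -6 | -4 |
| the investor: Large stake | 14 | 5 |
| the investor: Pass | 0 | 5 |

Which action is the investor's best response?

Large stake

E[Small stake] = 0.1·(-4) + 0.35·(-6) + 0.55·(-6) = -5.8
E[Large stake] = 0.1·(5) + 0.35·(14) + 0.55·(14) = 13.1
E[Pass] = 0.1·(5) + 0.35·(0) + 0.55·(0) = 0.5
Best response: Large stake (13.1 is the largest).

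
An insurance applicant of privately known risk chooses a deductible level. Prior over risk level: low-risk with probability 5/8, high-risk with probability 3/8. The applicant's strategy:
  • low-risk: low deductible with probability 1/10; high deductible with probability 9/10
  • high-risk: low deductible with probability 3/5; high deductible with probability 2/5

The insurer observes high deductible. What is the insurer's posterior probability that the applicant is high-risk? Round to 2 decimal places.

0.21

P(high deductible) = (5/8)·(9/10) + (3/8)·(2/5) = 57/80
P(high-risk | high deductible) = ((3/8)·(2/5)) / (57/80) = (3/20) / (57/80) = 4/19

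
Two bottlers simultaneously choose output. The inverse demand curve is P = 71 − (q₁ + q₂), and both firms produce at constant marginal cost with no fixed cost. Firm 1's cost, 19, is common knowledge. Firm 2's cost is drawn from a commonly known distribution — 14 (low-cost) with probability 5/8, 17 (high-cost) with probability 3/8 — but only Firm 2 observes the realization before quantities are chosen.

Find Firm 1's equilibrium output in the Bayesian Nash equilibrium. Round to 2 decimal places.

16.04

Type-c best response for Firm 2: q₂(c) = (71 − c)/2 − q₁/2.
Firm 1 maximizes expected profit; its first-order condition is 71 − 2q₁ − E[q₂] − 19 = 0.
Substituting E[q₂] and solving: E[c₂] = 15.125, so q₁ = (71 − 2·19 + 15.125)/3 = 16.0417.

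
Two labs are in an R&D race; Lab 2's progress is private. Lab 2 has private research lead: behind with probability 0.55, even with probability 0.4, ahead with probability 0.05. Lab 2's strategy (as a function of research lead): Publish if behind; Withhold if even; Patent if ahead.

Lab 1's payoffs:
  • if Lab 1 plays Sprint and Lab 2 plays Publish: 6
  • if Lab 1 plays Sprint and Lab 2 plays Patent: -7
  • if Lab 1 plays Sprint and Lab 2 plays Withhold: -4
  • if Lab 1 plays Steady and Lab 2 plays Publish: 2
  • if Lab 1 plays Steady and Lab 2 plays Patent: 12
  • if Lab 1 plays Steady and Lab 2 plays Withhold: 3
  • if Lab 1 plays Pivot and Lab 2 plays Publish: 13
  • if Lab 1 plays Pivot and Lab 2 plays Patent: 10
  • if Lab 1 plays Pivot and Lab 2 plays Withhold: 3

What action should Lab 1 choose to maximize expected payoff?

E[Sprint] = 0.55·(6) + 0.4·(-4) + 0.05·(-7) = 1.35
E[Steady] = 0.55·(2) + 0.4·(3) + 0.05·(12) = 2.9
E[Pivot] = 0.55·(13) + 0.4·(3) + 0.05·(10) = 8.85
Best response: Pivot (8.85 is the largest).

Pivot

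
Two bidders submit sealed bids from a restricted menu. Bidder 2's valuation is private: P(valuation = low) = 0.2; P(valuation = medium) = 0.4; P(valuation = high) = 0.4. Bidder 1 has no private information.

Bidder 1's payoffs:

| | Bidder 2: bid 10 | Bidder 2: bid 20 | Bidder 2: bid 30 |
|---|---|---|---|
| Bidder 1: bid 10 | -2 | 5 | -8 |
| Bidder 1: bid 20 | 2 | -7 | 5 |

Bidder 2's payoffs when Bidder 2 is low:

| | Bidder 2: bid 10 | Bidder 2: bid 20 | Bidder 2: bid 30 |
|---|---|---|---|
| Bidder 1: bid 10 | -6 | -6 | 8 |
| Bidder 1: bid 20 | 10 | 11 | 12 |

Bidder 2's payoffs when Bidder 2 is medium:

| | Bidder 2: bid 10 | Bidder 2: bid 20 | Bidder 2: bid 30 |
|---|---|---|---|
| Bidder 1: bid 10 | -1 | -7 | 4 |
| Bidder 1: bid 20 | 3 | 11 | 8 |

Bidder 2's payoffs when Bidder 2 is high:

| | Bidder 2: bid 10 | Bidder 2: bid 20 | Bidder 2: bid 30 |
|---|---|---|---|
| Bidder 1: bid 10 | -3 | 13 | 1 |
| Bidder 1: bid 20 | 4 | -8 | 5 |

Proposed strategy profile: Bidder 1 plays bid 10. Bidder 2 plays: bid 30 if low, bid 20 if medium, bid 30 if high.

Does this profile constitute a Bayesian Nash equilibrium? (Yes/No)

No

Bidder 1 plays bid 10: E[bid 10] = 0.2·(-8) + 0.4·(5) + 0.4·(-8) = -2.8; E[bid 20] = 0.2. Not best-responding. ✗
Bidder 2 (valuation low), facing bid 10: bid 10 gives -6, bid 20 gives -6, bid 30 gives 8. Proposed bid 30 is best. ✓
Bidder 2 (valuation medium), facing bid 10: bid 10 gives -1, bid 20 gives -7, bid 30 gives 4. Proposed bid 20 is not best — profitable deviation exists. ✗
Bidder 2 (valuation high), facing bid 10: bid 10 gives -3, bid 20 gives 13, bid 30 gives 1. Proposed bid 30 is not best — profitable deviation exists. ✗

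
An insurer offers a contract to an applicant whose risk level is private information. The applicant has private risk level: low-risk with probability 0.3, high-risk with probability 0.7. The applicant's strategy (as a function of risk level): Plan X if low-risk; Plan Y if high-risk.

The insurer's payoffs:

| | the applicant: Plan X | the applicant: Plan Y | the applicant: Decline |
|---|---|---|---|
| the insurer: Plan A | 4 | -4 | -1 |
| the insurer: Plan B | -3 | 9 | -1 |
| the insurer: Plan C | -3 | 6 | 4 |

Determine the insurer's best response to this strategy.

E[Plan A] = 0.3·(4) + 0.7·(-4) = -1.6
E[Plan B] = 0.3·(-3) + 0.7·(9) = 5.4
E[Plan C] = 0.3·(-3) + 0.7·(6) = 3.3
Best response: Plan B (5.4 is the largest).

Plan B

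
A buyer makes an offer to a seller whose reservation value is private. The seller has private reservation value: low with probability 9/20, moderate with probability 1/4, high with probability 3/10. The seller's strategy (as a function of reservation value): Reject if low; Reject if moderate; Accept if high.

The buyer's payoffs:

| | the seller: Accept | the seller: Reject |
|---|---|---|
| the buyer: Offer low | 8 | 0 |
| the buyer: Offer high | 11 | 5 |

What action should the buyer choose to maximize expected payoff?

Compute the buyer's expected payoff for each action, taking the expectation over the seller's type.
E[Offer low] = 9/20·(0) + 1/4·(0) + 3/10·(8) = 12/5
E[Offer high] = 9/20·(5) + 1/4·(5) + 3/10·(11) = 34/5
Best response: Offer high (34/5 is the largest).

Offer high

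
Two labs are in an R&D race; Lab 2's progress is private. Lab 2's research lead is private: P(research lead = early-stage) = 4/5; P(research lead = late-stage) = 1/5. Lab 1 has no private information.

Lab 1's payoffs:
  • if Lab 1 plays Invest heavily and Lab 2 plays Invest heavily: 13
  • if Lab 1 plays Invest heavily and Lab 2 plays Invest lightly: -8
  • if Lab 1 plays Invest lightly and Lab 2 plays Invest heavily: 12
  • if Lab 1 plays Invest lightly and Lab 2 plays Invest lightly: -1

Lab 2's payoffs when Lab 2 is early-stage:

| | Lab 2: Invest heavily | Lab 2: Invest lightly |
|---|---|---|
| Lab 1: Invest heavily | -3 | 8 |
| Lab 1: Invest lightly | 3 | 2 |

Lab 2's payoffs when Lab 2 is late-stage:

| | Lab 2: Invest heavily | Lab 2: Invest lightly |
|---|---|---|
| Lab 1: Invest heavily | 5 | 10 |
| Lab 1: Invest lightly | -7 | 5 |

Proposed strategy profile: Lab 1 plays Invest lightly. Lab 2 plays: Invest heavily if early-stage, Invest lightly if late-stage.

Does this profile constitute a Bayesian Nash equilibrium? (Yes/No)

Lab 1 plays Invest lightly: E[Invest lightly] = 4/5·(12) + 1/5·(-1) = 47/5; E[Invest heavily] = 44/5. Best-responding. ✓
Lab 2 (research lead early-stage), facing Invest lightly: Invest heavily gives 3, Invest lightly gives 2. Proposed Invest heavily is best. ✓
Lab 2 (research lead late-stage), facing Invest lightly: Invest heavily gives -7, Invest lightly gives 5. Proposed Invest lightly is best. ✓

Yes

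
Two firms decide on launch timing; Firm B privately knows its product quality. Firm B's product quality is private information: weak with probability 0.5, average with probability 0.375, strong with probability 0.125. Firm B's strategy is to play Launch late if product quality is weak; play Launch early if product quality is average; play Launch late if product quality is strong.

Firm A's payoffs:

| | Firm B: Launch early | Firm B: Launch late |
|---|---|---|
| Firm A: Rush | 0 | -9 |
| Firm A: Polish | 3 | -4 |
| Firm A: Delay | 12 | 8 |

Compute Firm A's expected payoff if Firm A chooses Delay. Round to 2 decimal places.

9.50

E[Delay] = 0.5·8 + 0.375·12 + 0.125·8 = 4 + 4.5 + 1 = 9.5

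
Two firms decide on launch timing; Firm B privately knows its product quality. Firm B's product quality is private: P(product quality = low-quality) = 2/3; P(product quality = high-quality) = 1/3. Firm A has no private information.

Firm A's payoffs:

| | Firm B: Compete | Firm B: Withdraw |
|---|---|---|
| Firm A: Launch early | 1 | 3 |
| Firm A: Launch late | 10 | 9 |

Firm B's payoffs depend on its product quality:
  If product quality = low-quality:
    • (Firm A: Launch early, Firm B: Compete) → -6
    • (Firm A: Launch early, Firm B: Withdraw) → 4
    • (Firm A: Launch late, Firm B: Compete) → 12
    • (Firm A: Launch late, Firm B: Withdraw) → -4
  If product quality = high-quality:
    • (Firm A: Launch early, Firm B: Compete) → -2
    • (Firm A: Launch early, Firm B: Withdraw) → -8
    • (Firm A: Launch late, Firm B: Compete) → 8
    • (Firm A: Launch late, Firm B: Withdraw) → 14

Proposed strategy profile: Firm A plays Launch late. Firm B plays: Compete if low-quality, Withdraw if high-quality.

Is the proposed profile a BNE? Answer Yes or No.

Yes

A profile is a BNE iff every type of every player is best-responding given beliefs about the other side.
Firm A plays Launch late: E[Launch late] = 2/3·(10) + 1/3·(9) = 29/3; E[Launch early] = 5/3. Best-responding. ✓
Firm B (product quality low-quality), facing Launch late: Compete gives 12, Withdraw gives -4. Proposed Compete is best. ✓
Firm B (product quality high-quality), facing Launch late: Compete gives 8, Withdraw gives 14. Proposed Withdraw is best. ✓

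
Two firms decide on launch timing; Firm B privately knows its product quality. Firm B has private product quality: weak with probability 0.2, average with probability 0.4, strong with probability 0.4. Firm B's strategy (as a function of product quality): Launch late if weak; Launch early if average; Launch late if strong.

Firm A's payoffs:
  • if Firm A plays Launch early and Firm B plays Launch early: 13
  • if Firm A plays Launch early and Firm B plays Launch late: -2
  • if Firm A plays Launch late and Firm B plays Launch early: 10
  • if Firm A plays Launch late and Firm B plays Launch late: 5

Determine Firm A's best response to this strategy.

Launch late

E[Launch early] = 0.2·(-2) + 0.4·(13) + 0.4·(-2) = 4
E[Launch late] = 0.2·(5) + 0.4·(10) + 0.4·(5) = 7
Best response: Launch late (7 is the largest).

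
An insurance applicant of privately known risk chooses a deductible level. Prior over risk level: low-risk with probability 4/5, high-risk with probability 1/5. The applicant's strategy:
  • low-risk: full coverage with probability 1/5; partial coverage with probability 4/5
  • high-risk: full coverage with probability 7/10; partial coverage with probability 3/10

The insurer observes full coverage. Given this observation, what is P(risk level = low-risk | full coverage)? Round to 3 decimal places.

P(full coverage) = (4/5)·(1/5) + (1/5)·(7/10) = 3/10
P(low-risk | full coverage) = ((4/5)·(1/5)) / (3/10) = (4/25) / (3/10) = 8/15

0.533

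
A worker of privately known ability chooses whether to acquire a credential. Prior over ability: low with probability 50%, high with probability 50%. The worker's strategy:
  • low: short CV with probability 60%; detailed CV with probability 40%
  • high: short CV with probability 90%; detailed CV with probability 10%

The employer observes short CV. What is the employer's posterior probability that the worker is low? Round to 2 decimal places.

P(short CV) = 0.5·0.6 + 0.5·0.9 = 0.75
P(low | short CV) = (0.5·0.6) / 0.75 = 0.3 / 0.75 = 0.4

0.40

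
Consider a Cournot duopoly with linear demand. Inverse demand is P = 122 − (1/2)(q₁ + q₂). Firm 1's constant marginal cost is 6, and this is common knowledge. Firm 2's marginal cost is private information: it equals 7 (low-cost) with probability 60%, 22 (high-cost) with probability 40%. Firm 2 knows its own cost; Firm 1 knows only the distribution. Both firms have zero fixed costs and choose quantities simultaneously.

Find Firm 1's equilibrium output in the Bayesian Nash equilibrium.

82

Type-c best response for Firm 2: q₂(c) = (122 − c) − q₁/2.
Firm 1 maximizes expected profit; its first-order condition is 122 − q₁ − (1/2)E[q₂] − 6 = 0.
Substituting E[q₂] and solving: E[c₂] = 13, so q₁ = (122 − 2·6 + 13)/(3/2) = 82.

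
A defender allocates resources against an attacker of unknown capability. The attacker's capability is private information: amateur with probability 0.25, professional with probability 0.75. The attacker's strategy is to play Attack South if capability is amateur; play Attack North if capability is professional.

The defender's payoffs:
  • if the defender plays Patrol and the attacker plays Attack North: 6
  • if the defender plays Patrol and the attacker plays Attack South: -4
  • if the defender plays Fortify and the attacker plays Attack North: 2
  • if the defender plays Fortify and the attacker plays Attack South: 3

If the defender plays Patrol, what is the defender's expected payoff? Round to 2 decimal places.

3.50

E[Patrol] = 0.25·(-4) + 0.75·6 = (-1) + 4.5 = 3.5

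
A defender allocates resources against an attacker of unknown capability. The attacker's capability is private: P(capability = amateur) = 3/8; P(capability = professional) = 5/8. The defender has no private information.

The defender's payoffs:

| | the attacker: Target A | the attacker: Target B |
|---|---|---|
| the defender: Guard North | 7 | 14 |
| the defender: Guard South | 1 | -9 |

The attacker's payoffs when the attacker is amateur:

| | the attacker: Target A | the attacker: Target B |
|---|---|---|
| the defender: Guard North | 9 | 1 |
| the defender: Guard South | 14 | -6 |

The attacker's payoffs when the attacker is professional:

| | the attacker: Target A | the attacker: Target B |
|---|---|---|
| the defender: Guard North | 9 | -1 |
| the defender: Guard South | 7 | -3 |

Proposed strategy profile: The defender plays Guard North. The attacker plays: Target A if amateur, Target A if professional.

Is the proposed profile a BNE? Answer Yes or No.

The defender plays Guard North: E[Guard North] = 3/8·(7) + 5/8·(7) = 7; E[Guard South] = 1. Best-responding. ✓
The attacker (capability amateur), facing Guard North: Target A gives 9, Target B gives 1. Proposed Target A is best. ✓
The attacker (capability professional), facing Guard North: Target A gives 9, Target B gives -1. Proposed Target A is best. ✓

Yes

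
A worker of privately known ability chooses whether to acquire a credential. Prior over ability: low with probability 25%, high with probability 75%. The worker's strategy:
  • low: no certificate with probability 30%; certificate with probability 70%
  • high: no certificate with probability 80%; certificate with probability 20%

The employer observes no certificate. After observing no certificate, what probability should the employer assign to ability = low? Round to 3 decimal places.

P(no certificate) = 0.25·0.3 + 0.75·0.8 = 0.675
P(low | no certificate) = (0.25·0.3) / 0.675 = 0.075 / 0.675 = 0.111111

0.111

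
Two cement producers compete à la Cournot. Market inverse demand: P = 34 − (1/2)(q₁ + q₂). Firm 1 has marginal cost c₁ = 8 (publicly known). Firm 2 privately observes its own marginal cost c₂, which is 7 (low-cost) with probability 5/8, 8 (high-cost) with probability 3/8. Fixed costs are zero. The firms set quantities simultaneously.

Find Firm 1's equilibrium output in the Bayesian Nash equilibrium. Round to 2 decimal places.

Type-c best response for Firm 2: q₂(c) = (34 − c) − q₁/2.
Firm 1 maximizes expected profit; its first-order condition is 34 − q₁ − (1/2)E[q₂] − 8 = 0.
Substituting E[q₂] and solving: E[c₂] = 7.375, so q₁ = (34 − 2·8 + 7.375)/(3/2) = 16.9167.

16.92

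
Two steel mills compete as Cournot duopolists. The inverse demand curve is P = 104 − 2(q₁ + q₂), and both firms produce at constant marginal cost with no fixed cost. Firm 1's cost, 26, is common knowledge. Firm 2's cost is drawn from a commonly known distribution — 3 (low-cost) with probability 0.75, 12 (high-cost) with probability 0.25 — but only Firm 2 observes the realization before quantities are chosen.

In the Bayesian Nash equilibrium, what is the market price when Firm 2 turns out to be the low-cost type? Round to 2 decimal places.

Firm 2 with cost c maximizes (104 − 2(q₁+q₂) − c)·q₂, giving q₂(c) = (104 − c − 2q₁)/4.
E[c₂] = 0.75·3 + 0.25·12 = 5.25
Firm 1's FOC against E[q₂] yields q₁ = (104 − 2·26 + E[c₂])/6 = (104 − 52 + 5.25)/6 = 9.54167.
q₂(low-cost) = 20.4792, so P = 104 − 2·(9.54167 + 20.4792) = 43.9583.

43.96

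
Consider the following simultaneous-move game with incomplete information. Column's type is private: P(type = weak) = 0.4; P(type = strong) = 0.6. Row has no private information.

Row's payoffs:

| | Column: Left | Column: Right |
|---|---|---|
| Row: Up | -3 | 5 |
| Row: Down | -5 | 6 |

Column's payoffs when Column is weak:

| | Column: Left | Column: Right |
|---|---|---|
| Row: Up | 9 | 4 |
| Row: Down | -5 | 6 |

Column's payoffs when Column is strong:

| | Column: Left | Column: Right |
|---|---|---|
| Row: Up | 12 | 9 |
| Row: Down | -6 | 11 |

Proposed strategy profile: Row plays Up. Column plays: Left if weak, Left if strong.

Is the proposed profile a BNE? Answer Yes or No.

Row plays Up: E[Up] = 0.4·(-3) + 0.6·(-3) = -3; E[Down] = -5. Best-responding. ✓
Column (type weak), facing Up: Left gives 9, Right gives 4. Proposed Left is best. ✓
Column (type strong), facing Up: Left gives 12, Right gives 9. Proposed Left is best. ✓

Yes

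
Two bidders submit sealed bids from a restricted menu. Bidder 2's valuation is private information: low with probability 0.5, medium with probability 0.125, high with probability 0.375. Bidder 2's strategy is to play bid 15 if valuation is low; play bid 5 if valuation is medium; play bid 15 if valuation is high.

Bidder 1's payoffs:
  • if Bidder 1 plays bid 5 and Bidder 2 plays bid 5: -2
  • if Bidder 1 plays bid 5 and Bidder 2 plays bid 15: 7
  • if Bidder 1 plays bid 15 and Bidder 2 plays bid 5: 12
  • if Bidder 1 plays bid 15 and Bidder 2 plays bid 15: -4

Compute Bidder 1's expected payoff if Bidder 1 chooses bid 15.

-2

E[bid 15] = 0.5·(-4) + 0.125·12 + 0.375·(-4) = (-2) + 1.5 + (-1.5) = -2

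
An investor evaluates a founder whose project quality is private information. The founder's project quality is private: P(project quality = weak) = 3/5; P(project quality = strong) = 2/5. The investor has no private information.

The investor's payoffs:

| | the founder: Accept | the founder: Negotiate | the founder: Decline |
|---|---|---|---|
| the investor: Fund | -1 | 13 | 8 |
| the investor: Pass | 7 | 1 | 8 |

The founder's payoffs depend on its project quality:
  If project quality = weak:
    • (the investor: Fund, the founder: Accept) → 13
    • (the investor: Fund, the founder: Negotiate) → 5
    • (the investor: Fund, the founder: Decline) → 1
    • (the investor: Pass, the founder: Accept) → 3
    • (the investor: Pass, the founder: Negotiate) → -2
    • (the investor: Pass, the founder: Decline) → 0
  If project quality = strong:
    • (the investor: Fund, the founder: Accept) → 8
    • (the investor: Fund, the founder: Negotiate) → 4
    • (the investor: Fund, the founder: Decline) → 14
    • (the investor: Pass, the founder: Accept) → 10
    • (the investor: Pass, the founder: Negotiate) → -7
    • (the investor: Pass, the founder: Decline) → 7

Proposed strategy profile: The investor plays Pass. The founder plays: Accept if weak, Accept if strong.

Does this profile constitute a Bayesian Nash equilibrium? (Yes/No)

The investor plays Pass: E[Pass] = 3/5·(7) + 2/5·(7) = 7; E[Fund] = -1. Best-responding. ✓
The founder (project quality weak), facing Pass: Accept gives 3, Negotiate gives -2, Decline gives 0. Proposed Accept is best. ✓
The founder (project quality strong), facing Pass: Accept gives 10, Negotiate gives -7, Decline gives 7. Proposed Accept is best. ✓

Yes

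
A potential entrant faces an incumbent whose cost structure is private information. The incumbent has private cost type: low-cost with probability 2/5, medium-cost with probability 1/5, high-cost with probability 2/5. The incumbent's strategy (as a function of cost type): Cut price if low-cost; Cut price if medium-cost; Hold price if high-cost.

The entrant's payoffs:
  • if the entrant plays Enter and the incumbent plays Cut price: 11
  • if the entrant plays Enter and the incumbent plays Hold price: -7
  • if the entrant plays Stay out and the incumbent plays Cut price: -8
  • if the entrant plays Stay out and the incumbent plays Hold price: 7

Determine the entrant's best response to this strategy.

Enter

Compute the entrant's expected payoff for each action, taking the expectation over the incumbent's type.
E[Enter] = 2/5·(11) + 1/5·(11) + 2/5·(-7) = 19/5
E[Stay out] = 2/5·(-8) + 1/5·(-8) + 2/5·(7) = -2
Best response: Enter (19/5 is the largest).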